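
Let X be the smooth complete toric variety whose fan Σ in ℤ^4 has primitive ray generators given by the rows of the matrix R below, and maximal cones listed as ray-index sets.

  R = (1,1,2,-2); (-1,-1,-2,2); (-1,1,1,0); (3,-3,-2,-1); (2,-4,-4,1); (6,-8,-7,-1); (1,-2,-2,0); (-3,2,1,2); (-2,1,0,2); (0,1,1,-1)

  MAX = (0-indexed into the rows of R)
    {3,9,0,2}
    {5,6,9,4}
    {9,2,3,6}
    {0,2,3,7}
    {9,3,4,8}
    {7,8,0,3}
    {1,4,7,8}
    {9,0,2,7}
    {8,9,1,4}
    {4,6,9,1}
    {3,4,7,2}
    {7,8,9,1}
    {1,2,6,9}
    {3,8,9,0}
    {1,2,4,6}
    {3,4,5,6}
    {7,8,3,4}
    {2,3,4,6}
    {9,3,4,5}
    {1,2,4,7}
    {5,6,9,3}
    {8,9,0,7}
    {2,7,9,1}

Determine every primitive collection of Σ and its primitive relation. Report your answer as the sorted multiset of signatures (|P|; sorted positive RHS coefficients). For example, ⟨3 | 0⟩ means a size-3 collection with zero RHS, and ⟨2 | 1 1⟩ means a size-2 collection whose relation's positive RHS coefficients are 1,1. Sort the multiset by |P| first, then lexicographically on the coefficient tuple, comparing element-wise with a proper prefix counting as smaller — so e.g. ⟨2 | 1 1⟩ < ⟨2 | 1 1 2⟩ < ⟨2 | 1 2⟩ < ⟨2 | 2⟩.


Σ has 16 primitive collections:

  • {0,1}:  v_{0} + v_{1} = 0  ⇒ sig = ⟨2 | 0⟩
  • {0,4}:  v_{0} + v_{4} = v_{3}  ⇒ sig = ⟨2 | 1⟩
  • {1,3}:  v_{1} + v_{3} = v_{4}  ⇒ sig = ⟨2 | 1⟩
  • {2,8}:  v_{2} + v_{8} = v_{7}  ⇒ sig = ⟨2 | 1⟩
  • {6,8}:  v_{6} + v_{8} = v_{1}  ⇒ sig = ⟨2 | 1⟩
  • {5,7}:  v_{5} + v_{7} = v_{4} + v_{6}  ⇒ sig = ⟨2 | 1 1⟩
  • {6,7}:  v_{6} + v_{7} = v_{1} + v_{2}  ⇒ sig = ⟨2 | 1 1⟩
  • {0,6}:  v_{0} + v_{6} = v_{2} + v_{3} + v_{9}  ⇒ sig = ⟨2 | 1 1 1⟩
  • {0,5}:  v_{0} + v_{5} = 2·v_{3} + v_{6} + v_{9}  ⇒ sig = ⟨2 | 1 1 2⟩
  • {1,5}:  v_{1} + v_{5} = 2·v_{4} + v_{6} + v_{9}  ⇒ sig = ⟨2 | 1 1 2⟩
  • {2,5}:  v_{2} + v_{5} = v_{3} + 2·v_{6}  ⇒ sig = ⟨2 | 1 2⟩
  • {5,8}:  v_{5} + v_{8} = 2·v_{4} + v_{9}  ⇒ sig = ⟨2 | 1 2⟩
  • {3,7,9}:  v_{3} + v_{7} + v_{9} = 0  ⇒ sig = ⟨3 | 0⟩
  • {2,4,9}:  v_{2} + v_{4} + v_{9} = v_{6}  ⇒ sig = ⟨3 | 1⟩
  • {4,7,9}:  v_{4} + v_{7} + v_{9} = v_{1}  ⇒ sig = ⟨3 | 1⟩
  • {3,4,6,9}:  v_{3} + v_{4} + v_{6} + v_{9} = v_{5}  ⇒ sig = ⟨4 | 1⟩

Signatures (|P|; sorted positive RHS coefficients), sorted:
[⟨2 | 0⟩, ⟨2 | 1⟩, ⟨2 | 1⟩, ⟨2 | 1⟩, ⟨2 | 1⟩, ⟨2 | 1 1⟩, ⟨2 | 1 1⟩, ⟨2 | 1 1 1⟩, ⟨2 | 1 1 2⟩, ⟨2 | 1 1 2⟩, ⟨2 | 1 2⟩, ⟨2 | 1 2⟩, ⟨3 | 0⟩, ⟨3 | 1⟩, ⟨3 | 1⟩, ⟨4 | 1⟩]


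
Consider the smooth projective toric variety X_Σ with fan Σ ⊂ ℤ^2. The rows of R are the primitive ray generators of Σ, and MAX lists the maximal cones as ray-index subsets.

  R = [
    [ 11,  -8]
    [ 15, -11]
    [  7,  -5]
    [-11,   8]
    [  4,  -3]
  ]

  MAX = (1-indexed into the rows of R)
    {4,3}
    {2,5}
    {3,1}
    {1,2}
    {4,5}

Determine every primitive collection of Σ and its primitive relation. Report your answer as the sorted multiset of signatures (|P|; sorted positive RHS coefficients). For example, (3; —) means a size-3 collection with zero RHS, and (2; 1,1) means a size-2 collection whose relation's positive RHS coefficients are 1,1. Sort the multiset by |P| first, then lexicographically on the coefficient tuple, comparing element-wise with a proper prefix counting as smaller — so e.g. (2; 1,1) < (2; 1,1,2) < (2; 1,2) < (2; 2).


Δ(Σ) — 5 vertices, 5 min non-faces:

  P={1,4}:  v_{1} + v_{4} = 0  ⟹  sig = (2; —)
  P={1,5}:  v_{1} + v_{5} = v_{2}  ⟹  sig = (2; 1)
  P={2,4}:  v_{2} + v_{4} = v_{5}  ⟹  sig = (2; 1)
  P={3,5}:  v_{3} + v_{5} = v_{1}  ⟹  sig = (2; 1)
  P={2,3}:  v_{2} + v_{3} = 2·v_{1}  ⟹  sig = (2; 2)

Sorted signature multiset PRS(X):
[(2; —), (2; 1), (2; 1), (2; 1), (2; 2)]


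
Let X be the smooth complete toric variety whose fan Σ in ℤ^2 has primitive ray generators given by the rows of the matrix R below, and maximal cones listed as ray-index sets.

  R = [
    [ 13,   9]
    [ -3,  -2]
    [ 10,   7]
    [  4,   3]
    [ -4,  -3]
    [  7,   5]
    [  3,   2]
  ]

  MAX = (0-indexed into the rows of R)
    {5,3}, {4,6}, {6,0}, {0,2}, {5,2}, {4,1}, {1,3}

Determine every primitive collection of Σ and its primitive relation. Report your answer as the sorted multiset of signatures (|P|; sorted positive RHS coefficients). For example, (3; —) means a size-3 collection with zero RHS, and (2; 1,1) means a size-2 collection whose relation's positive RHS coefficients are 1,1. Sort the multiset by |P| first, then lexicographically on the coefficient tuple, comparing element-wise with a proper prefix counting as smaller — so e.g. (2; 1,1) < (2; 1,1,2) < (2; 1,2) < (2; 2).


Primitive collections (14):

  P = {1,6}:  v_{1} + v_{6} = 0  →  sig = (2; —)
  P = {3,4}:  v_{3} + v_{4} = 0  →  sig = (2; —)
  P = {0,1}:  v_{0} + v_{1} = v_{2}  →  sig = (2; 1)
  P = {1,2}:  v_{1} + v_{2} = v_{5}  →  sig = (2; 1)
  P = {1,5}:  v_{1} + v_{5} = v_{3}  →  sig = (2; 1)
  P = {2,6}:  v_{2} + v_{6} = v_{0}  →  sig = (2; 1)
  P = {3,6}:  v_{3} + v_{6} = v_{5}  →  sig = (2; 1)
  P = {4,5}:  v_{4} + v_{5} = v_{6}  →  sig = (2; 1)
  P = {5,6}:  v_{5} + v_{6} = v_{2}  →  sig = (2; 1)
  P = {0,3}:  v_{0} + v_{3} = v_{2} + v_{5}  →  sig = (2; 1,1)
  P = {0,5}:  v_{0} + v_{5} = 2·v_{2}  →  sig = (2; 2)
  P = {2,3}:  v_{2} + v_{3} = 2·v_{5}  →  sig = (2; 2)
  P = {2,4}:  v_{2} + v_{4} = 2·v_{6}  →  sig = (2; 2)
  P = {0,4}:  v_{0} + v_{4} = 3·v_{6}  →  sig = (2; 3)

Sorted signature multiset PRS(X):
{ (2; —) ×2,  (2; 1) ×7,  (2; 1,1),  (2; 2) ×3,  (2; 3) }


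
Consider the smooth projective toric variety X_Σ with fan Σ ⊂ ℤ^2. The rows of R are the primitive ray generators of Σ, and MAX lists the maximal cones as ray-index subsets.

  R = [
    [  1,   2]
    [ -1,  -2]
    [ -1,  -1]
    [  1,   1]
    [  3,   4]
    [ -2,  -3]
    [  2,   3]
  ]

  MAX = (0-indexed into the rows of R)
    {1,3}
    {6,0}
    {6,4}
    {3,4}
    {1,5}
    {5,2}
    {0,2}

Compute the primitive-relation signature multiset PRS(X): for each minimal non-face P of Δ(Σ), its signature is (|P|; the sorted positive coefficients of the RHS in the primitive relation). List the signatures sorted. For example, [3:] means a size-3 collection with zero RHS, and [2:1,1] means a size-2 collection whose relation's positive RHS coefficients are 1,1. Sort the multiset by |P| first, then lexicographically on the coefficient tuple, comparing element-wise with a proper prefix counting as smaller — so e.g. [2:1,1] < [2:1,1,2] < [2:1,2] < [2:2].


The 14 primitive collections of Σ (r=7, n=2):

  • {0,1}:  v_{0} + v_{1} = 0  ⇒ sig = [2:]
  • {2,3}:  v_{2} + v_{3} = 0  ⇒ sig = [2:]
  • {5,6}:  v_{5} + v_{6} = 0  ⇒ sig = [2:]
  • {0,3}:  v_{0} + v_{3} = v_{6}  ⇒ sig = [2:1]
  • {0,5}:  v_{0} + v_{5} = v_{2}  ⇒ sig = [2:1]
  • {1,2}:  v_{1} + v_{2} = v_{5}  ⇒ sig = [2:1]
  • {1,6}:  v_{1} + v_{6} = v_{3}  ⇒ sig = [2:1]
  • {2,4}:  v_{2} + v_{4} = v_{6}  ⇒ sig = [2:1]
  • {2,6}:  v_{2} + v_{6} = v_{0}  ⇒ sig = [2:1]
  • {3,5}:  v_{3} + v_{5} = v_{1}  ⇒ sig = [2:1]
  • {3,6}:  v_{3} + v_{6} = v_{4}  ⇒ sig = [2:1]
  • {4,5}:  v_{4} + v_{5} = v_{3}  ⇒ sig = [2:1]
  • {0,4}:  v_{0} + v_{4} = 2·v_{6}  ⇒ sig = [2:2]
  • {1,4}:  v_{1} + v_{4} = 2·v_{3}  ⇒ sig = [2:2]

Sorted signature multiset PRS(X):
{ [2:] ×3,  [2:1] ×9,  [2:2] ×2 }


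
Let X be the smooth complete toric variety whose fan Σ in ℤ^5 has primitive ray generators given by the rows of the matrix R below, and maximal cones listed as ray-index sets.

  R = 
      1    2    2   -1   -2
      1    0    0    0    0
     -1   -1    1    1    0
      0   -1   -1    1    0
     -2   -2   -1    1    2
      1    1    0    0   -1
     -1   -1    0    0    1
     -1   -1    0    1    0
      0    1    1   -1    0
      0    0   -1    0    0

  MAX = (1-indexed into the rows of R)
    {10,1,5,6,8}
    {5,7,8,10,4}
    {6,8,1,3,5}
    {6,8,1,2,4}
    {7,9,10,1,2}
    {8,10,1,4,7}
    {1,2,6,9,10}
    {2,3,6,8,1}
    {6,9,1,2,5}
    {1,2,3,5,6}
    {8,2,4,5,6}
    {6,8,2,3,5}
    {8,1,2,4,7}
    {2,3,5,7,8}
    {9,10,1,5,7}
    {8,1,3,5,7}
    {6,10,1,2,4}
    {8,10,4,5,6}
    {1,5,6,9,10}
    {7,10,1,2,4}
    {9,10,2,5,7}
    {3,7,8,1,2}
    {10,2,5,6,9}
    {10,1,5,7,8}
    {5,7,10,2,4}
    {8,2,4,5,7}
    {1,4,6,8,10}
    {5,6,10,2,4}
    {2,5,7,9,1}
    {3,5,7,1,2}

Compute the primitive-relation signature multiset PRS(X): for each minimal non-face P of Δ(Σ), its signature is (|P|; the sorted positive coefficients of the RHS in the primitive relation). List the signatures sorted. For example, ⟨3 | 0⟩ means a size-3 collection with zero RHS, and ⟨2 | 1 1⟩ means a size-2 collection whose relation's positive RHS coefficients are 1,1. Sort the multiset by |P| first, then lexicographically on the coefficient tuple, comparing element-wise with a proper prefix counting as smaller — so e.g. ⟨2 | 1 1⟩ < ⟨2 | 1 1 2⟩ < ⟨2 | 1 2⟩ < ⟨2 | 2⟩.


Δ(Σ) — 10 vertices, 10 min non-faces:

  {4,9}:  v_{4} + v_{9} = 0  →  sig = ⟨2 | 0⟩
  {6,7}:  v_{6} + v_{7} = 0  →  sig = ⟨2 | 0⟩
  {3,10}:  v_{3} + v_{10} = v_{8}  →  sig = ⟨2 | 1⟩
  {8,9}:  v_{8} + v_{9} = v_{1} + v_{5}  →  sig = ⟨2 | 1 1⟩
  {3,4}:  v_{3} + v_{4} = v_{2} + 2·v_{8}  →  sig = ⟨2 | 1 2⟩
  {3,9}:  v_{3} + v_{9} = 2·v_{1} + v_{2} + 2·v_{5}  →  sig = ⟨2 | 1 2 2⟩
  {1,4,5}:  v_{1} + v_{4} + v_{5} = v_{8}  →  sig = ⟨3 | 1⟩
  {2,8,10}:  v_{2} + v_{8} + v_{10} = v_{4}  →  sig = ⟨3 | 1⟩
  {1,2,5,10}:  v_{1} + v_{2} + v_{5} + v_{10} = 0  →  sig = ⟨4 | 0⟩
  {1,2,5,8}:  v_{1} + v_{2} + v_{5} + v_{8} = v_{3}  →  sig = ⟨4 | 1⟩

Sorted signature multiset PRS(X):
[⟨2 | 0⟩, ⟨2 | 0⟩, ⟨2 | 1⟩, ⟨2 | 1 1⟩, ⟨2 | 1 2⟩, ⟨2 | 1 2 2⟩, ⟨3 | 1⟩, ⟨3 | 1⟩, ⟨4 | 0⟩, ⟨4 | 1⟩]


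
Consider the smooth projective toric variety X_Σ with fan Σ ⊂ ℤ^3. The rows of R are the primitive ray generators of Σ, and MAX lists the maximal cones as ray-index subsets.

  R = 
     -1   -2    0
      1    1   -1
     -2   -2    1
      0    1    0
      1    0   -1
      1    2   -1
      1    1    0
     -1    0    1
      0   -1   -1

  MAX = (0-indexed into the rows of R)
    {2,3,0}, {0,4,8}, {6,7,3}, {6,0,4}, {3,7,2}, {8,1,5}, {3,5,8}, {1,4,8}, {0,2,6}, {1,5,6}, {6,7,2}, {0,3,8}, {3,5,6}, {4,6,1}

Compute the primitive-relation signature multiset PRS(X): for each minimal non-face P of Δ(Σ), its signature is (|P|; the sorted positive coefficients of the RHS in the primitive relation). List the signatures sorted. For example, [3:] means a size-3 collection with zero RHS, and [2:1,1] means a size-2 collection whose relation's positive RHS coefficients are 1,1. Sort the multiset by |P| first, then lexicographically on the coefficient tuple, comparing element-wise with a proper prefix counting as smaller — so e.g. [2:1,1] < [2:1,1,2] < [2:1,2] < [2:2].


Δ(Σ) — 9 vertices, 17 min non-faces:

  P = {4,7}:  v_{4} + v_{7} = 0  →  sig = [2:]
  P = {0,1}:  v_{0} + v_{1} = v_{8}  →  sig = [2:1]
  P = {0,7}:  v_{0} + v_{7} = v_{2}  →  sig = [2:1]
  P = {1,3}:  v_{1} + v_{3} = v_{5}  →  sig = [2:1]
  P = {1,7}:  v_{1} + v_{7} = v_{3}  →  sig = [2:1]
  P = {2,4}:  v_{2} + v_{4} = v_{0}  →  sig = [2:1]
  P = {3,4}:  v_{3} + v_{4} = v_{1}  →  sig = [2:1]
  P = {6,8}:  v_{6} + v_{8} = v_{4}  →  sig = [2:1]
  P = {0,5}:  v_{0} + v_{5} = v_{3} + v_{8}  →  sig = [2:1,1]
  P = {1,2}:  v_{1} + v_{2} = v_{0} + v_{3}  →  sig = [2:1,1]
  P = {7,8}:  v_{7} + v_{8} = v_{0} + v_{3}  →  sig = [2:1,1]
  P = {2,5}:  v_{2} + v_{5} = v_{0} + 2·v_{3}  →  sig = [2:1,2]
  P = {2,8}:  v_{2} + v_{8} = 2·v_{0} + v_{3}  →  sig = [2:1,2]
  P = {4,5}:  v_{4} + v_{5} = 2·v_{1}  →  sig = [2:2]
  P = {5,7}:  v_{5} + v_{7} = 2·v_{3}  →  sig = [2:2]
  P = {0,3,6}:  v_{0} + v_{3} + v_{6} = 0  →  sig = [3:]
  P = {2,3,6}:  v_{2} + v_{3} + v_{6} = v_{7}  →  sig = [3:1]

Sorted signature multiset PRS(X):
    |P|=2: 15 collections, coeffs (), (1), (1), (1), (1), (1), (1), (1), (1,1), (1,1), (1,1), (1,2), (1,2), (2), (2)
    |P|=3: 2 collections, coeffs (), (1)


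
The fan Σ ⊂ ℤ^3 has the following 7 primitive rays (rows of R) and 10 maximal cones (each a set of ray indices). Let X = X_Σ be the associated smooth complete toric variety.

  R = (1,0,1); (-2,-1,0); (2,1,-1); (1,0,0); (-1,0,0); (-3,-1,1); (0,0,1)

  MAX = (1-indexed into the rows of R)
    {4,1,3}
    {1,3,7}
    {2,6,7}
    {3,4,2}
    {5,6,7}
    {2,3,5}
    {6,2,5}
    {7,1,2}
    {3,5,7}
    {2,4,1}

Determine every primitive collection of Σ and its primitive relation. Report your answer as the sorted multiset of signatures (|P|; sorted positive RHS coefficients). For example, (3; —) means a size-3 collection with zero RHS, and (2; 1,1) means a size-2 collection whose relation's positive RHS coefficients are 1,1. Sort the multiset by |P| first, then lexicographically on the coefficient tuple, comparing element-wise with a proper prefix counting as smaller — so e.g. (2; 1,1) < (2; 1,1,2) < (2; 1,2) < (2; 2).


|primitive collections| = 9. Relations:

  • {4,5}:  v_{4} + v_{5} = 0  ⇒ sig = (2; —)
  • {1,5}:  v_{1} + v_{5} = v_{7}  ⇒ sig = (2; 1)
  • {3,6}:  v_{3} + v_{6} = v_{5}  ⇒ sig = (2; 1)
  • {4,7}:  v_{4} + v_{7} = v_{1}  ⇒ sig = (2; 1)
  • {4,6}:  v_{4} + v_{6} = v_{2} + v_{7}  ⇒ sig = (2; 1,1)
  • {1,6}:  v_{1} + v_{6} = v_{2} + 2·v_{7}  ⇒ sig = (2; 1,2)
  • {2,3,7}:  v_{2} + v_{3} + v_{7} = 0  ⇒ sig = (3; —)
  • {1,2,3}:  v_{1} + v_{2} + v_{3} = v_{4}  ⇒ sig = (3; 1)
  • {2,5,7}:  v_{2} + v_{5} + v_{7} = v_{6}  ⇒ sig = (3; 1)

so the primitive-relation signature multiset is
    |P|=2: 6 collections, coeffs (), (1), (1), (1), (1,1), (1,2)
    |P|=3: 3 collections, coeffs (), (1), (1)


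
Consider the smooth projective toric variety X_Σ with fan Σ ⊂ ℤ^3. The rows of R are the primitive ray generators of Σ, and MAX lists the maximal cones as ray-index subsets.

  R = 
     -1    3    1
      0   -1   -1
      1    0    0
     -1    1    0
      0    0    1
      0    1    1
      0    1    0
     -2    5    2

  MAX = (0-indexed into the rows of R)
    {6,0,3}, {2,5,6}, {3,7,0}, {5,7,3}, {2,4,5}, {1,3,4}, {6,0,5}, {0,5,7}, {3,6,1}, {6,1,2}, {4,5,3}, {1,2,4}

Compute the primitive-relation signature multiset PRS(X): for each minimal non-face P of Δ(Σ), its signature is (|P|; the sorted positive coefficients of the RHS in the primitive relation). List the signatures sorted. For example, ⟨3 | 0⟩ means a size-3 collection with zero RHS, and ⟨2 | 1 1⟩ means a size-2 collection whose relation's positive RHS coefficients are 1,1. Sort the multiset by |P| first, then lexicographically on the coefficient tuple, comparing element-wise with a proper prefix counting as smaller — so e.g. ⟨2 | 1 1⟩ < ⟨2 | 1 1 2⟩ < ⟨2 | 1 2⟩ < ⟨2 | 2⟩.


12 minimal non-faces of Δ(Σ) (on 8 rays):

  P = {1,5}:  v_{1} + v_{5} = 0  →  sig = ⟨2 | 0⟩
  P = {2,3}:  v_{2} + v_{3} = v_{6}  →  sig = ⟨2 | 1⟩
  P = {4,6}:  v_{4} + v_{6} = v_{5}  →  sig = ⟨2 | 1⟩
  P = {0,1}:  v_{0} + v_{1} = v_{3} + v_{6}  →  sig = ⟨2 | 1 1⟩
  P = {1,7}:  v_{1} + v_{7} = v_{0} + v_{3}  →  sig = ⟨2 | 1 1⟩
  P = {2,7}:  v_{2} + v_{7} = v_{0} + v_{5} + v_{6}  →  sig = ⟨2 | 1 1 1⟩
  P = {0,2}:  v_{0} + v_{2} = v_{5} + 2·v_{6}  →  sig = ⟨2 | 1 2⟩
  P = {0,4}:  v_{0} + v_{4} = v_{3} + 2·v_{5}  →  sig = ⟨2 | 1 2⟩
  P = {6,7}:  v_{6} + v_{7} = 2·v_{0}  →  sig = ⟨2 | 2⟩
  P = {4,7}:  v_{4} + v_{7} = 2·v_{3} + 3·v_{5}  →  sig = ⟨2 | 2 3⟩
  P = {0,3,5}:  v_{0} + v_{3} + v_{5} = v_{7}  →  sig = ⟨3 | 1⟩
  P = {3,5,6}:  v_{3} + v_{5} + v_{6} = v_{0}  →  sig = ⟨3 | 1⟩

Sorted signature multiset PRS(X):
[⟨2 | 0⟩, ⟨2 | 1⟩, ⟨2 | 1⟩, ⟨2 | 1 1⟩, ⟨2 | 1 1⟩, ⟨2 | 1 1 1⟩, ⟨2 | 1 2⟩, ⟨2 | 1 2⟩, ⟨2 | 2⟩, ⟨2 | 2 3⟩, ⟨3 | 1⟩, ⟨3 | 1⟩]


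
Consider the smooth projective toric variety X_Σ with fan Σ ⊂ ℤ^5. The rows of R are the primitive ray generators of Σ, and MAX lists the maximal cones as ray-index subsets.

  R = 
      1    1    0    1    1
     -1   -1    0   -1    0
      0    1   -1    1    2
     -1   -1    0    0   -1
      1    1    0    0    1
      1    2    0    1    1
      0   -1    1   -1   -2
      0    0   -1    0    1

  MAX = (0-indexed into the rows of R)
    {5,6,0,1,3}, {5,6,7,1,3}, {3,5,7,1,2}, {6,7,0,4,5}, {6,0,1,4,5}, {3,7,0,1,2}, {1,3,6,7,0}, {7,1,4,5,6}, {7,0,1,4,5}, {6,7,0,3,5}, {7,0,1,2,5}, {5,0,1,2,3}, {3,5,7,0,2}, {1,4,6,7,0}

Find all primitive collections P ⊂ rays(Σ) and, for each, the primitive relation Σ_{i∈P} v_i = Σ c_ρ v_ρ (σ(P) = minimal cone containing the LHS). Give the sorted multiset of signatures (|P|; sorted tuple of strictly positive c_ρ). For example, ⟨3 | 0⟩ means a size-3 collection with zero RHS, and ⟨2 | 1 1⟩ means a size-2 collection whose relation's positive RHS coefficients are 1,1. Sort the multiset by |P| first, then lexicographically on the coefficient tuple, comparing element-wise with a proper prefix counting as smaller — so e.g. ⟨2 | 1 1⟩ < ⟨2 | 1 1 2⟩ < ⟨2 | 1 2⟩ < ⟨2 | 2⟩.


Σ has 5 primitive collections:

  • {2,6}:  v_{2} + v_{6} = 0  →  sig = ⟨2 | 0⟩
  • {3,4}:  v_{3} + v_{4} = 0  →  sig = ⟨2 | 0⟩
  • {2,4}:  v_{2} + v_{4} = v_{0} + v_{1} + v_{5} + v_{7}  →  sig = ⟨2 | 1 1 1 1⟩
  • {0,1,3,5,7}:  v_{0} + v_{1} + v_{3} + v_{5} + v_{7} = v_{2}  →  sig = ⟨5 | 1⟩
  • {0,1,5,6,7}:  v_{0} + v_{1} + v_{5} + v_{6} + v_{7} = v_{4}  →  sig = ⟨5 | 1⟩

Sorted signature multiset PRS(X):
{ ⟨2 | 0⟩ ×2,  ⟨2 | 1 1 1 1⟩,  ⟨5 | 1⟩ ×2 }


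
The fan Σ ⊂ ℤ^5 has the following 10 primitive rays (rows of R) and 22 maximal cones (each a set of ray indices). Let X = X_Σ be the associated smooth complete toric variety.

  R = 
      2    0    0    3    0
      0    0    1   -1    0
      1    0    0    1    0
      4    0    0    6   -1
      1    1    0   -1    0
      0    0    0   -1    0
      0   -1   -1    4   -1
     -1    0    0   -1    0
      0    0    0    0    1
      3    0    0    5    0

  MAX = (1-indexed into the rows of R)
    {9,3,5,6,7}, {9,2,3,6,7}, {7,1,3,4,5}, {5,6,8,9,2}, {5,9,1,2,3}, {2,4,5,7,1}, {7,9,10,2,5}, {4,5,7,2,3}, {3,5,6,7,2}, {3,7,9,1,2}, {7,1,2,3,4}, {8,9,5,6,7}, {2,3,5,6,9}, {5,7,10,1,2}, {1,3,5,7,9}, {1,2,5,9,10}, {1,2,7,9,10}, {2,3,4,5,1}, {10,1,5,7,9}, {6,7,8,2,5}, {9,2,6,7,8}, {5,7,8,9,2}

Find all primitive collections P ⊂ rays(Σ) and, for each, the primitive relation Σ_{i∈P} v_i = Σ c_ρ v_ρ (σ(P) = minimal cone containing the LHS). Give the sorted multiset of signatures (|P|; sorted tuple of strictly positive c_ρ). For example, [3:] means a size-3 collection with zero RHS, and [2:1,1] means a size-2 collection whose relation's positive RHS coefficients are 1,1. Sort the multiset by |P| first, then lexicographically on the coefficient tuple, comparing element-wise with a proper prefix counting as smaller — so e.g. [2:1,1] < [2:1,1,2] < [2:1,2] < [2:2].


14 minimal non-faces of Δ(Σ) (on 10 rays):

  P={3,8}:  v_{3} + v_{8} = 0  ⇒ sig = [2:]
  P={6,10}:  v_{6} + v_{10} = v_{1} + v_{3}  ⇒ sig = [2:1,1]
  P={1,8}:  v_{1} + v_{8} = v_{2} + v_{5} + v_{7} + v_{9}  ⇒ sig = [2:1,1,1,1]
  P={4,8}:  v_{4} + v_{8} = v_{1} + v_{2} + v_{5} + v_{7}  ⇒ sig = [2:1,1,1,1]
  P={4,6}:  v_{4} + v_{6} = v_{2} + 3·v_{3} + v_{5} + v_{7}  ⇒ sig = [2:1,1,1,3]
  P={4,10}:  v_{4} + v_{10} = 3·v_{1} + v_{2} + v_{5} + v_{7}  ⇒ sig = [2:1,1,1,3]
  P={1,6}:  v_{1} + v_{6} = 2·v_{3}  ⇒ sig = [2:2]
  P={3,10}:  v_{3} + v_{10} = 2·v_{1}  ⇒ sig = [2:2]
  P={4,9}:  v_{4} + v_{9} = 2·v_{1}  ⇒ sig = [2:2]
  P={8,10}:  v_{8} + v_{10} = 2·v_{2} + 2·v_{5} + 2·v_{7} + 2·v_{9}  ⇒ sig = [2:2,2,2,2]
  P={1,2,3,5,7}:  v_{1} + v_{2} + v_{3} + v_{5} + v_{7} = v_{4}  ⇒ sig = [5:1]
  P={1,2,5,7,9}:  v_{1} + v_{2} + v_{5} + v_{7} + v_{9} = v_{10}  ⇒ sig = [5:1]
  P={2,3,5,7,9}:  v_{2} + v_{3} + v_{5} + v_{7} + v_{9} = v_{1}  ⇒ sig = [5:1]
  P={2,5,6,7,9}:  v_{2} + v_{5} + v_{6} + v_{7} + v_{9} = v_{3}  ⇒ sig = [5:1]

Hence PRS(X_Σ) =
    [2:]
    [2:1,1]
    [2:1,1,1,1]
    [2:1,1,1,1]
    [2:1,1,1,3]
    [2:1,1,1,3]
    [2:2]
    [2:2]
    [2:2]
    [2:2,2,2,2]
    [5:1]
    [5:1]
    [5:1]
    [5:1]


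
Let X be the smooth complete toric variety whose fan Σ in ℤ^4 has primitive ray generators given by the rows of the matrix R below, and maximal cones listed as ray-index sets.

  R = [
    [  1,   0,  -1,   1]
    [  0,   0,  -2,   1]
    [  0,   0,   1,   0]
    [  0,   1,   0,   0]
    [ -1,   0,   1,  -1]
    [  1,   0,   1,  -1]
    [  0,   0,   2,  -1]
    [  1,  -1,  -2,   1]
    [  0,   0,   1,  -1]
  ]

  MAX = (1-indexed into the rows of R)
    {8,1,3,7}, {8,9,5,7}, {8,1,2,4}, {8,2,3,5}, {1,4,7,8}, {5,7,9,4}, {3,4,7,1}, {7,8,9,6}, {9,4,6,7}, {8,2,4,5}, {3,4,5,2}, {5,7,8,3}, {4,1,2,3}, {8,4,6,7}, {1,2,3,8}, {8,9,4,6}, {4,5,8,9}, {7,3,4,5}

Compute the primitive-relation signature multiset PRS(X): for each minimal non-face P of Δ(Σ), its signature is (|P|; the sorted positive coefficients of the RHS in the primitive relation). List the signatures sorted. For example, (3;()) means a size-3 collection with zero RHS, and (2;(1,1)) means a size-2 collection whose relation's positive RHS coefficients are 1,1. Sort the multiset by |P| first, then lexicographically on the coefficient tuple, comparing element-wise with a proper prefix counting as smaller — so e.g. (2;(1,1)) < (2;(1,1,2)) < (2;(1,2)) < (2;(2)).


|primitive collections| = 12. Relations:

  P = {1,5}:  v_{1} + v_{5} = 0  ⟹  sig = (2;())
  P = {2,7}:  v_{2} + v_{7} = 0  ⟹  sig = (2;())
  P = {3,9}:  v_{3} + v_{9} = v_{7}  ⟹  sig = (2;(1))
  P = {1,9}:  v_{1} + v_{9} = v_{4} + v_{7} + v_{8}  ⟹  sig = (2;(1,1,1))
  P = {2,6}:  v_{2} + v_{6} = v_{4} + v_{8} + v_{9}  ⟹  sig = (2;(1,1,1))
  P = {2,9}:  v_{2} + v_{9} = v_{4} + v_{5} + v_{8}  ⟹  sig = (2;(1,1,1))
  P = {3,6}:  v_{3} + v_{6} = v_{4} + 2·v_{7} + v_{8}  ⟹  sig = (2;(1,1,2))
  P = {5,6}:  v_{5} + v_{6} = 2·v_{9}  ⟹  sig = (2;(2))
  P = {1,6}:  v_{1} + v_{6} = 2·v_{4} + 2·v_{7} + 2·v_{8}  ⟹  sig = (2;(2,2,2))
  P = {3,4,8}:  v_{3} + v_{4} + v_{8} = v_{1}  ⟹  sig = (3;(1))
  P = {4,5,7,8}:  v_{4} + v_{5} + v_{7} + v_{8} = v_{9}  ⟹  sig = (4;(1))
  P = {4,7,8,9}:  v_{4} + v_{7} + v_{8} + v_{9} = v_{6}  ⟹  sig = (4;(1))

Signatures (|P|; sorted positive RHS coefficients), sorted:
{ (2;()) ×2,  (2;(1)),  (2;(1,1,1)) ×3,  (2;(1,1,2)),  (2;(2)),  (2;(2,2,2)),  (3;(1)),  (4;(1)) ×2 }


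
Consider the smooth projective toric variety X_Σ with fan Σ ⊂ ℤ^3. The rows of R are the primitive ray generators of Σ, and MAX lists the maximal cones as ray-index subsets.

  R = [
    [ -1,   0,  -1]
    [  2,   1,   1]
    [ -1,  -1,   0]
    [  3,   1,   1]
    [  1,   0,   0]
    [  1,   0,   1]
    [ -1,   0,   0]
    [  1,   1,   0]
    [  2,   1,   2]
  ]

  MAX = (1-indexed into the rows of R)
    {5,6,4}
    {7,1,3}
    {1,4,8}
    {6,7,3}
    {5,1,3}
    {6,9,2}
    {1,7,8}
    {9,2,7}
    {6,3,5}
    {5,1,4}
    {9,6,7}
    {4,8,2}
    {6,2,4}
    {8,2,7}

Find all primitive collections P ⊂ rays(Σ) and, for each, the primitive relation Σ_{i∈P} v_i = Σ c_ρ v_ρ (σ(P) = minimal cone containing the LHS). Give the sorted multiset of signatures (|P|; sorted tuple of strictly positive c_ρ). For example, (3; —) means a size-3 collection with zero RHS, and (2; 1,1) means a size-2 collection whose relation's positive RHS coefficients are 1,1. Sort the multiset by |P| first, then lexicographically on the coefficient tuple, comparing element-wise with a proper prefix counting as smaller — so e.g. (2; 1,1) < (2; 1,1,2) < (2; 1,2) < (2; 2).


Minimal non-faces — 16 found among 9 rays, 14 max cones:

  P={1,6}:  v_{1} + v_{6} = 0  ⟹  sig = (2; —)
  P={3,8}:  v_{3} + v_{8} = 0  ⟹  sig = (2; —)
  P={5,7}:  v_{5} + v_{7} = 0  ⟹  sig = (2; —)
  P={1,2}:  v_{1} + v_{2} = v_{8}  ⟹  sig = (2; 1)
  P={2,3}:  v_{2} + v_{3} = v_{6}  ⟹  sig = (2; 1)
  P={2,5}:  v_{2} + v_{5} = v_{4}  ⟹  sig = (2; 1)
  P={4,7}:  v_{4} + v_{7} = v_{2}  ⟹  sig = (2; 1)
  P={6,8}:  v_{6} + v_{8} = v_{2}  ⟹  sig = (2; 1)
  P={1,9}:  v_{1} + v_{9} = v_{2} + v_{7}  ⟹  sig = (2; 1,1)
  P={3,4}:  v_{3} + v_{4} = v_{5} + v_{6}  ⟹  sig = (2; 1,1)
  P={5,8}:  v_{5} + v_{8} = v_{1} + v_{4}  ⟹  sig = (2; 1,1)
  P={5,9}:  v_{5} + v_{9} = v_{2} + v_{6}  ⟹  sig = (2; 1,1)
  P={3,9}:  v_{3} + v_{9} = 2·v_{6} + v_{7}  ⟹  sig = (2; 1,2)
  P={4,9}:  v_{4} + v_{9} = 2·v_{2} + v_{6}  ⟹  sig = (2; 1,2)
  P={8,9}:  v_{8} + v_{9} = 2·v_{2} + v_{7}  ⟹  sig = (2; 1,2)
  P={2,6,7}:  v_{2} + v_{6} + v_{7} = v_{9}  ⟹  sig = (3; 1)

so the primitive-relation signature multiset is
{ (2; —) ×3,  (2; 1) ×5,  (2; 1,1) ×4,  (2; 1,2) ×3,  (3; 1) }


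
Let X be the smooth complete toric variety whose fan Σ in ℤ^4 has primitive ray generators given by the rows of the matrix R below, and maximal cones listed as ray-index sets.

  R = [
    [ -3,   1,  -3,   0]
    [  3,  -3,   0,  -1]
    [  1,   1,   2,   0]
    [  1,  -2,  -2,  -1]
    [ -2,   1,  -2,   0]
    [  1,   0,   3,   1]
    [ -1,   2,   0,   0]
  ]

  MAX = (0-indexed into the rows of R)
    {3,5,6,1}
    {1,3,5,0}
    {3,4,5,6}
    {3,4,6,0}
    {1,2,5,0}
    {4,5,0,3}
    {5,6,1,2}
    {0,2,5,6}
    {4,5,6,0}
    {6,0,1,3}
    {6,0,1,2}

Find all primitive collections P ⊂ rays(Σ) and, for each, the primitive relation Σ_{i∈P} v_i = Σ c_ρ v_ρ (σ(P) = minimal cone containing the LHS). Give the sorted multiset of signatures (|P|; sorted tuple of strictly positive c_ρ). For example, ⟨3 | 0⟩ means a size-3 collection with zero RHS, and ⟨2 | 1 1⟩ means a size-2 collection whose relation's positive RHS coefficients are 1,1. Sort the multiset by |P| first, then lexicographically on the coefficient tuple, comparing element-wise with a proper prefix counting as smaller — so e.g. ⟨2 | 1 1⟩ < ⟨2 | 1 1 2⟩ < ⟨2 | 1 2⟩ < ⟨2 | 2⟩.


5 minimal non-faces of Δ(Σ) (on 7 rays):

  P = {1,4}:  v_{1} + v_{4} = v_{3}  so sig = ⟨2 | 1⟩
  P = {2,4}:  v_{2} + v_{4} = v_{6}  so sig = ⟨2 | 1⟩
  P = {2,3}:  v_{2} + v_{3} = v_{1} + v_{6}  so sig = ⟨2 | 1 1⟩
  P = {0,1,5,6}:  v_{0} + v_{1} + v_{5} + v_{6} = 0  so sig = ⟨4 | 0⟩
  P = {0,3,5,6}:  v_{0} + v_{3} + v_{5} + v_{6} = v_{4}  so sig = ⟨4 | 1⟩

Sorted signature multiset PRS(X):
{ ⟨2 | 1⟩ ×2,  ⟨2 | 1 1⟩,  ⟨4 | 0⟩,  ⟨4 | 1⟩ }


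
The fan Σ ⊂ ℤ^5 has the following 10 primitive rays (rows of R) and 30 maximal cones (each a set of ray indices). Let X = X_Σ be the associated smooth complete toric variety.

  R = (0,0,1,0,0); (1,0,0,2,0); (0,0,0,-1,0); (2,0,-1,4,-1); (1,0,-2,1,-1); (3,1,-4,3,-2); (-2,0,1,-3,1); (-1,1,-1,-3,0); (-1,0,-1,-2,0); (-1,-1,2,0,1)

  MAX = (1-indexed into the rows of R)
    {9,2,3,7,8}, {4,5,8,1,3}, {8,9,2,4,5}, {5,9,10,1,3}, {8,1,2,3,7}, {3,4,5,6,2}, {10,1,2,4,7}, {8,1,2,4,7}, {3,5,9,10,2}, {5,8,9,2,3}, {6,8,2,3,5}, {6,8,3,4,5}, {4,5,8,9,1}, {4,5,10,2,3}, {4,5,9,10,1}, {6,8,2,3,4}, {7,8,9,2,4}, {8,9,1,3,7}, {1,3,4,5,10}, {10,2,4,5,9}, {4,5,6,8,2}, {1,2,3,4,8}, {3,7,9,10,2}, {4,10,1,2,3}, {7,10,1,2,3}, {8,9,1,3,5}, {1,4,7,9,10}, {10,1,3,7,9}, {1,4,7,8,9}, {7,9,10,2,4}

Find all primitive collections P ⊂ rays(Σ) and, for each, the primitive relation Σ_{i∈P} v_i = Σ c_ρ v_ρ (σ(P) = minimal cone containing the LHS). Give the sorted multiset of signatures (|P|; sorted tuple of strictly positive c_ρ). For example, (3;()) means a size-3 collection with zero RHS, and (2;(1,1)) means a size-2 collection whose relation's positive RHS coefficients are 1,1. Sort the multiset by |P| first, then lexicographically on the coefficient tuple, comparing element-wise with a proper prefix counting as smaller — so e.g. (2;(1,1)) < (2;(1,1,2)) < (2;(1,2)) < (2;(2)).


Σ has 11 primitive collections:

  {5,7}:  v_{5} + v_{7} = v_{9}  →  sig = (2;(1))
  {8,10}:  v_{8} + v_{10} = v_{7}  →  sig = (2;(1))
  {6,10}:  v_{6} + v_{10} = v_{2} + v_{5}  →  sig = (2;(1,1))
  {6,7}:  v_{6} + v_{7} = v_{2} + v_{5} + v_{8}  →  sig = (2;(1,1,1))
  {6,9}:  v_{6} + v_{9} = v_{2} + 2·v_{5} + v_{8}  →  sig = (2;(1,1,2))
  {1,6}:  v_{1} + v_{6} = 2·v_{3} + 2·v_{4} + v_{8}  →  sig = (2;(1,2,2))
  {1,2,9}:  v_{1} + v_{2} + v_{9} = 0  →  sig = (3;())
  {3,4,7}:  v_{3} + v_{4} + v_{7} = 0  →  sig = (3;())
  {3,4,9}:  v_{3} + v_{4} + v_{9} = v_{5}  →  sig = (3;(1))
  {1,2,5}:  v_{1} + v_{2} + v_{5} = v_{3} + v_{4}  →  sig = (3;(1,1))
  {2,3,4,5,8}:  v_{2} + v_{3} + v_{4} + v_{5} + v_{8} = v_{6}  →  sig = (5;(1))

Hence PRS(X_Σ) =
    |P|=2: 6 collections, coeffs (1), (1), (1,1), (1,1,1), (1,1,2), (1,2,2)
    |P|=3: 4 collections, coeffs (), (), (1), (1,1)
    |P|=5: 1 collection, coeffs (1)


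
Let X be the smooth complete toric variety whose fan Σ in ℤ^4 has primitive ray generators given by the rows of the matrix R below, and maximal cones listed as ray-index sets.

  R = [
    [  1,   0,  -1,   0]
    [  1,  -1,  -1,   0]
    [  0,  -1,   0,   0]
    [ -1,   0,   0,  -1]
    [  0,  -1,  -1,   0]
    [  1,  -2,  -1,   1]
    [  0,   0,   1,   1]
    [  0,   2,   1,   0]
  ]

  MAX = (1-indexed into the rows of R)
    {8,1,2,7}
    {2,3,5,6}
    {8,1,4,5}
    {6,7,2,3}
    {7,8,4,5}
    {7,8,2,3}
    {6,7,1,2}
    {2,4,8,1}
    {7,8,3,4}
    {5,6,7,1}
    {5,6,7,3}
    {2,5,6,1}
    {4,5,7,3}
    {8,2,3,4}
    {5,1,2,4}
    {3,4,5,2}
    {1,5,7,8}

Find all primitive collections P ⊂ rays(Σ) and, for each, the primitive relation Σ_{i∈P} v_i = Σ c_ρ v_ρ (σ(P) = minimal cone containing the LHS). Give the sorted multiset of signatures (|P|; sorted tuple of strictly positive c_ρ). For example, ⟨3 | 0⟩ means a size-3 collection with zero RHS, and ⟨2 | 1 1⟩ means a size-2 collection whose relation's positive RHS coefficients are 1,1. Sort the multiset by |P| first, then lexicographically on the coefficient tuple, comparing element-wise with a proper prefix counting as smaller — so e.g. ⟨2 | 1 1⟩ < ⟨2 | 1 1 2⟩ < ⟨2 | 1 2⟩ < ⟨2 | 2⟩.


8 minimal non-faces of Δ(Σ) (on 8 rays):

  • {1,3}:  v_{1} + v_{3} = v_{2} — sig = ⟨2 | 1⟩
  • {4,6}:  v_{4} + v_{6} = v_{3} + v_{5} — sig = ⟨2 | 1 1⟩
  • {6,8}:  v_{6} + v_{8} = v_{1} + v_{7} — sig = ⟨2 | 1 1⟩
  • {1,4,7}:  v_{1} + v_{4} + v_{7} = 0 — sig = ⟨3 | 0⟩
  • {3,5,8}:  v_{3} + v_{5} + v_{8} = 0 — sig = ⟨3 | 0⟩
  • {2,4,7}:  v_{2} + v_{4} + v_{7} = v_{3} — sig = ⟨3 | 1⟩
  • {2,5,7}:  v_{2} + v_{5} + v_{7} = v_{6} — sig = ⟨3 | 1⟩
  • {2,5,8}:  v_{2} + v_{5} + v_{8} = v_{1} — sig = ⟨3 | 1⟩

so the primitive-relation signature multiset is
    ⟨2 | 1⟩
    ⟨2 | 1 1⟩
    ⟨2 | 1 1⟩
    ⟨3 | 0⟩
    ⟨3 | 0⟩
    ⟨3 | 1⟩
    ⟨3 | 1⟩
    ⟨3 | 1⟩


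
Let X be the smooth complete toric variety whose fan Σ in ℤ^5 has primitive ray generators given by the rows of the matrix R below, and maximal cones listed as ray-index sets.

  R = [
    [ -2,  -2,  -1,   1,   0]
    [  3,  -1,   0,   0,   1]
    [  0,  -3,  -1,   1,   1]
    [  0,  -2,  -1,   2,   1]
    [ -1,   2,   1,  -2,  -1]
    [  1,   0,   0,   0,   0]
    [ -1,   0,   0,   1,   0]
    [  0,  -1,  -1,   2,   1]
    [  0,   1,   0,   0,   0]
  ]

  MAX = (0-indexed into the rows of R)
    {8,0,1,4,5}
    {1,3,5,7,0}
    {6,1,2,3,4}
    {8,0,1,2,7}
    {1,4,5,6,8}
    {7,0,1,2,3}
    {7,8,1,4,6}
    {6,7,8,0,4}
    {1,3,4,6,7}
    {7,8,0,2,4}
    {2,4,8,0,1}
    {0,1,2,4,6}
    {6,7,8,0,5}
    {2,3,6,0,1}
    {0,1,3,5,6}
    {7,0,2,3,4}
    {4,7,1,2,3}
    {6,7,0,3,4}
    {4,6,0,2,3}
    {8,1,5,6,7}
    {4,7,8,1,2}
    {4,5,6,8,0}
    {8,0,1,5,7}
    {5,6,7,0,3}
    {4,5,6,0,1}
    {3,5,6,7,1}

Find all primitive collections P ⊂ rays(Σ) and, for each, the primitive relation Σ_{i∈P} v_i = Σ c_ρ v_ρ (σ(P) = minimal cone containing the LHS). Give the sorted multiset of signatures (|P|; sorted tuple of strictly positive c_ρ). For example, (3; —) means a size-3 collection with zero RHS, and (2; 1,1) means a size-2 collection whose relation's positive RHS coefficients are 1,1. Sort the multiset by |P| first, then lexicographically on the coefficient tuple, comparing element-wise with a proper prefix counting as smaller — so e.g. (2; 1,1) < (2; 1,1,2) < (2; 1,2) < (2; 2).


Minimal non-faces — 10 found among 9 rays, 26 max cones:

  P = {3,8}:  v_{3} + v_{8} = v_{7}  ⟹  sig = (2; 1)
  P = {2,5}:  v_{2} + v_{5} = v_{0} + v_{1}  ⟹  sig = (2; 1,1)
  P = {3,4,5}:  v_{3} + v_{4} + v_{5} = 0  ⟹  sig = (3; —)
  P = {4,5,7}:  v_{4} + v_{5} + v_{7} = v_{8}  ⟹  sig = (3; 1)
  P = {2,6,8}:  v_{2} + v_{6} + v_{8} = 2·v_{3} + v_{4}  ⟹  sig = (3; 1,2)
  P = {2,6,7}:  v_{2} + v_{6} + v_{7} = 3·v_{3} + v_{4}  ⟹  sig = (3; 1,3)
  P = {0,1,3,4}:  v_{0} + v_{1} + v_{3} + v_{4} = v_{2}  ⟹  sig = (4; 1)
  P = {0,1,6,8}:  v_{0} + v_{1} + v_{6} + v_{8} = v_{3}  ⟹  sig = (4; 1)
  P = {0,1,4,7}:  v_{0} + v_{1} + v_{4} + v_{7} = v_{2} + v_{8}  ⟹  sig = (4; 1,1)
  P = {0,1,6,7}:  v_{0} + v_{1} + v_{6} + v_{7} = 2·v_{3}  ⟹  sig = (4; 2)

Hence PRS(X_Σ) =
{ (2; 1),  (2; 1,1),  (3; —),  (3; 1),  (3; 1,2),  (3; 1,3),  (4; 1) ×2,  (4; 1,1),  (4; 2) }


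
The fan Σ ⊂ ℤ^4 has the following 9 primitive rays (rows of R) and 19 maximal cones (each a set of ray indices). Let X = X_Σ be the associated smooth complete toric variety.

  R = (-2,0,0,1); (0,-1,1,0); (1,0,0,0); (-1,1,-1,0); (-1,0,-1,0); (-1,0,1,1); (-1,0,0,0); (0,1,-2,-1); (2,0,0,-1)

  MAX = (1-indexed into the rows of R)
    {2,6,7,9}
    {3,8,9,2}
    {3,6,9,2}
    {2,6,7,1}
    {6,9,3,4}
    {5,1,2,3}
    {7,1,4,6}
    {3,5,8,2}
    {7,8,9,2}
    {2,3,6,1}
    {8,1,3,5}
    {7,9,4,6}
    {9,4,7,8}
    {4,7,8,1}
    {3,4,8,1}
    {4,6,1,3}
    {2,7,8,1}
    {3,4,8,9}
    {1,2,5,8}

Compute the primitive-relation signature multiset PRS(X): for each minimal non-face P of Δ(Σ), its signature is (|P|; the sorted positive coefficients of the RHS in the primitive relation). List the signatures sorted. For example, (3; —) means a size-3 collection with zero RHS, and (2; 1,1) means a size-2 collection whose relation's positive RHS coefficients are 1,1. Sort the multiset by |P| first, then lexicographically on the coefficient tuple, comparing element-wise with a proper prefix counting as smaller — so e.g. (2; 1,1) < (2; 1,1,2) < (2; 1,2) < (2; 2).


Δ(Σ) — 9 vertices, 9 min non-faces:

  P={1,9}:  v_{1} + v_{9} = 0  ⇒ sig = (2; —)
  P={3,7}:  v_{3} + v_{7} = 0  ⇒ sig = (2; —)
  P={2,4}:  v_{2} + v_{4} = v_{7}  ⇒ sig = (2; 1)
  P={5,6}:  v_{5} + v_{6} = v_{1}  ⇒ sig = (2; 1)
  P={6,8}:  v_{6} + v_{8} = v_{4}  ⇒ sig = (2; 1)
  P={4,5}:  v_{4} + v_{5} = v_{1} + v_{8}  ⇒ sig = (2; 1,1)
  P={5,7}:  v_{5} + v_{7} = v_{1} + v_{2} + v_{8}  ⇒ sig = (2; 1,1,1)
  P={5,9}:  v_{5} + v_{9} = v_{2} + v_{3} + v_{8}  ⇒ sig = (2; 1,1,1)
  P={1,2,3,8}:  v_{1} + v_{2} + v_{3} + v_{8} = v_{5}  ⇒ sig = (4; 1)

Sorted signature multiset PRS(X):
    (2; —)
    (2; —)
    (2; 1)
    (2; 1)
    (2; 1)
    (2; 1,1)
    (2; 1,1,1)
    (2; 1,1,1)
    (4; 1)


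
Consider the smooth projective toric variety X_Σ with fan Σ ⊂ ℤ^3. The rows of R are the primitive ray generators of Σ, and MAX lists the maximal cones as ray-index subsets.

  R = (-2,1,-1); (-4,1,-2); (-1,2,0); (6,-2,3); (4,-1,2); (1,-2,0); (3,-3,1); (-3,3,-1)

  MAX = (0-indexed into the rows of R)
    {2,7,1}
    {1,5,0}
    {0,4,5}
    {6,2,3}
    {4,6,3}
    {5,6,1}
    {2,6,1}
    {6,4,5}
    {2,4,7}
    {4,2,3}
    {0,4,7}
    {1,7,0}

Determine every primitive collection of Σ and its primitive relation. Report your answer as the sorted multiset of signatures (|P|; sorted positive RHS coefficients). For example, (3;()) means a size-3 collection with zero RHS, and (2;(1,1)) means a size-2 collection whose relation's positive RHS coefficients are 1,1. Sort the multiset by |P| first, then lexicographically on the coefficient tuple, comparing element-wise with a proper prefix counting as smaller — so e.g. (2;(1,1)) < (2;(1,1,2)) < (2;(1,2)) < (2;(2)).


Σ has 11 primitive collections:

  P={1,4}:  v_{1} + v_{4} = 0  ⇒ sig = (2;())
  P={2,5}:  v_{2} + v_{5} = 0  ⇒ sig = (2;())
  P={6,7}:  v_{6} + v_{7} = 0  ⇒ sig = (2;())
  P={0,2}:  v_{0} + v_{2} = v_{7}  ⇒ sig = (2;(1))
  P={0,3}:  v_{0} + v_{3} = v_{4}  ⇒ sig = (2;(1))
  P={0,6}:  v_{0} + v_{6} = v_{5}  ⇒ sig = (2;(1))
  P={5,7}:  v_{5} + v_{7} = v_{0}  ⇒ sig = (2;(1))
  P={1,3}:  v_{1} + v_{3} = v_{2} + v_{6}  ⇒ sig = (2;(1,1))
  P={3,5}:  v_{3} + v_{5} = v_{4} + v_{6}  ⇒ sig = (2;(1,1))
  P={3,7}:  v_{3} + v_{7} = v_{2} + v_{4}  ⇒ sig = (2;(1,1))
  P={2,4,6}:  v_{2} + v_{4} + v_{6} = v_{3}  ⇒ sig = (3;(1))

Signatures (|P|; sorted positive RHS coefficients), sorted:
{ (2;()) ×3,  (2;(1)) ×4,  (2;(1,1)) ×3,  (3;(1)) }


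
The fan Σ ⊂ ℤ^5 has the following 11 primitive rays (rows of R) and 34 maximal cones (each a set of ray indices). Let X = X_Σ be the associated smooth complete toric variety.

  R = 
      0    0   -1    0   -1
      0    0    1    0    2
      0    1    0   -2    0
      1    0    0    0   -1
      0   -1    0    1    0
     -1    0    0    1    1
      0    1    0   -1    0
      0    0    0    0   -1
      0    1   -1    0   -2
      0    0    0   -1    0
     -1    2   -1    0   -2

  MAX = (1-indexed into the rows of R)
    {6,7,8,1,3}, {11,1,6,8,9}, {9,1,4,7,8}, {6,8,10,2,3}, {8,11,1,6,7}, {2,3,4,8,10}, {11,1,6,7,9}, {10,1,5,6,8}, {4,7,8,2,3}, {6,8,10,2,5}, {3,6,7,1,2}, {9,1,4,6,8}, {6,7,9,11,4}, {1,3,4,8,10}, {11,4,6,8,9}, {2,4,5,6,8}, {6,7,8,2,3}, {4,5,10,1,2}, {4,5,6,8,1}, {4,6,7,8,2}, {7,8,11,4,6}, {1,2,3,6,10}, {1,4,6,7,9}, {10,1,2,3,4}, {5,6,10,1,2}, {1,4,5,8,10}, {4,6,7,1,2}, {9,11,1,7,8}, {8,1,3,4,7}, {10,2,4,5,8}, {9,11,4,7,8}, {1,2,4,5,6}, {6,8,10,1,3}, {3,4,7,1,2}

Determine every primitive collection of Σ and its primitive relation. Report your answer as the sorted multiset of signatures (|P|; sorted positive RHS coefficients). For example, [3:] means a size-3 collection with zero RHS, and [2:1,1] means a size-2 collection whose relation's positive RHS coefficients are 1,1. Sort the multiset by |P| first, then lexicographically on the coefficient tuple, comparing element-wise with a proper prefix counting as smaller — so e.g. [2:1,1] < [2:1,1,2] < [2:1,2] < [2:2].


Primitive collections (17):

  P = {5,7}:  v_{5} + v_{7} = 0 — sig = [2:]
  P = {3,5}:  v_{3} + v_{5} = v_{10} — sig = [2:1]
  P = {7,10}:  v_{7} + v_{10} = v_{3} — sig = [2:1]
  P = {2,9}:  v_{2} + v_{9} = v_{4} + v_{6} + v_{7} — sig = [2:1,1,1]
  P = {5,11}:  v_{5} + v_{11} = v_{6} + v_{8} + v_{9} — sig = [2:1,1,1]
  P = {9,10}:  v_{9} + v_{10} = v_{1} + v_{7} + v_{8} — sig = [2:1,1,1]
  P = {5,9}:  v_{5} + v_{9} = v_{1} + v_{4} + v_{6} + v_{8} — sig = [2:1,1,1,1]
  P = {3,9}:  v_{3} + v_{9} = v_{1} + 2·v_{7} + v_{8} — sig = [2:1,1,2]
  P = {2,11}:  v_{2} + v_{11} = v_{4} + 2·v_{6} + 2·v_{7} + v_{8} — sig = [2:1,1,2,2]
  P = {10,11}:  v_{10} + v_{11} = v_{1} + v_{6} + 2·v_{7} + 2·v_{8} — sig = [2:1,1,2,2]
  P = {3,11}:  v_{3} + v_{11} = v_{1} + v_{6} + 3·v_{7} + 2·v_{8} — sig = [2:1,1,2,3]
  P = {1,2,8}:  v_{1} + v_{2} + v_{8} = 0 — sig = [3:]
  P = {4,6,10}:  v_{4} + v_{6} + v_{10} = 0 — sig = [3:]
  P = {3,4,6}:  v_{3} + v_{4} + v_{6} = v_{7} — sig = [3:1]
  P = {1,4,11}:  v_{1} + v_{4} + v_{11} = 2·v_{9} — sig = [3:2]
  P = {6,7,8,9}:  v_{6} + v_{7} + v_{8} + v_{9} = v_{11} — sig = [4:1]
  P = {1,4,6,7,8}:  v_{1} + v_{4} + v_{6} + v_{7} + v_{8} = v_{9} — sig = [5:1]

Signatures (|P|; sorted positive RHS coefficients), sorted:
    |P|=2: 11 collections, coeffs (), (1), (1), (1,1,1), (1,1,1), (1,1,1), (1,1,1,1), (1,1,2), (1,1,2,2), (1,1,2,2), (1,1,2,3)
    |P|=3: 4 collections, coeffs (), (), (1), (2)
    |P|=4: 1 collection, coeffs (1)
    |P|=5: 1 collection, coeffs (1)


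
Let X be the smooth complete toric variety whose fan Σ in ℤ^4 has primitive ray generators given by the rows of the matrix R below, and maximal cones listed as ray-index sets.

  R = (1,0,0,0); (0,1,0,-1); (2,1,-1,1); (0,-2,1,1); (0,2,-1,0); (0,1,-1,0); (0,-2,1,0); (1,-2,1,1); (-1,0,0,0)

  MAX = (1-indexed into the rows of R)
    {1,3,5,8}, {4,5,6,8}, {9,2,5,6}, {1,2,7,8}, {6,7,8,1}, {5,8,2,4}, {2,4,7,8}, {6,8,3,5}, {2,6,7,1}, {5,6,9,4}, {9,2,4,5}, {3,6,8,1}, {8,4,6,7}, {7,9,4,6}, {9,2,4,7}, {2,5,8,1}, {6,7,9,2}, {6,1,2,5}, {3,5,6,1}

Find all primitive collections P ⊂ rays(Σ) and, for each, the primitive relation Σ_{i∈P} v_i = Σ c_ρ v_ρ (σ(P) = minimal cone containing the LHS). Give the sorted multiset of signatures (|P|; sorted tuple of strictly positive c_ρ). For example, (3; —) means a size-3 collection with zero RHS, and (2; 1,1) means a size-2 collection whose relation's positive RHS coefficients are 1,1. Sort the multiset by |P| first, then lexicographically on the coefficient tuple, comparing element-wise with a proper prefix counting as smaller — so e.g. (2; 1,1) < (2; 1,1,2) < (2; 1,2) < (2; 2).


11 collections generate NE(X_Σ); each relation:

  {1,9}:  v_{1} + v_{9} = 0  so sig = (2; —)
  {5,7}:  v_{5} + v_{7} = 0  so sig = (2; —)
  {1,4}:  v_{1} + v_{4} = v_{8}  so sig = (2; 1)
  {8,9}:  v_{8} + v_{9} = v_{4}  so sig = (2; 1)
  {3,7}:  v_{3} + v_{7} = v_{1} + v_{6} + v_{8}  so sig = (2; 1,1,1)
  {3,9}:  v_{3} + v_{9} = v_{5} + v_{6} + v_{8}  so sig = (2; 1,1,1)
  {3,4}:  v_{3} + v_{4} = v_{5} + v_{6} + 2·v_{8}  so sig = (2; 1,1,2)
  {2,3}:  v_{2} + v_{3} = 2·v_{1} + v_{5}  so sig = (2; 1,2)
  {2,4,6}:  v_{2} + v_{4} + v_{6} = 0  so sig = (3; —)
  {2,6,8}:  v_{2} + v_{6} + v_{8} = v_{1}  so sig = (3; 1)
  {1,5,6,8}:  v_{1} + v_{5} + v_{6} + v_{8} = v_{3}  so sig = (4; 1)

Sorted signature multiset PRS(X):
[(2; —), (2; —), (2; 1), (2; 1), (2; 1,1,1), (2; 1,1,1), (2; 1,1,2), (2; 1,2), (3; —), (3; 1), (4; 1)]
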